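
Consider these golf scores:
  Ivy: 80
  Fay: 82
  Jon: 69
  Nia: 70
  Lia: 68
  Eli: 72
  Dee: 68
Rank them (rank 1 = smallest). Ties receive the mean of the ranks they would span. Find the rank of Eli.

5

Sorted (ascending): 68, 68, 69, 70, 72, 80, 82
The 2 values of 68 occupy positions 1–2 → average rank (1+2)/2 = 1.5.
Eli has value 72 → rank 5.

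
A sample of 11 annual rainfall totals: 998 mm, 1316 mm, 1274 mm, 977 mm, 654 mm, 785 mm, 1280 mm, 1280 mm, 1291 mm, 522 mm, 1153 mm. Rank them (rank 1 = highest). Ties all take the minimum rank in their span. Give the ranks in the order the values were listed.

7, 1, 5, 8, 10, 9, 3, 3, 2, 11, 6

Sorted (descending): 1316, 1291, 1280, 1280, 1274, 1153, 998, 977, 785, 654, 522
The 2 values of 1280 occupy positions 3–4 → each gets rank 3.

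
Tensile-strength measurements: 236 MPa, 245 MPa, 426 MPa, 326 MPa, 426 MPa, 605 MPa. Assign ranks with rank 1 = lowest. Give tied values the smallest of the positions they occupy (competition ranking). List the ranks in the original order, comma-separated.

1, 2, 4, 3, 4, 6

Sorted (ascending): 236, 245, 326, 426, 426, 605
The 2 values of 426 occupy positions 4–5 → each gets rank 4.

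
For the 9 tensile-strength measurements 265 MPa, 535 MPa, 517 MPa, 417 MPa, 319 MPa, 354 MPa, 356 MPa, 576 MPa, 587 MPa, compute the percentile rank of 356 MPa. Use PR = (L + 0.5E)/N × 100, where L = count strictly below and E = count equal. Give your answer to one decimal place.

N = 9.
Strictly below 356: 3. Equal to 356: 1.
PR = (3 + 0.5·1)/9 × 100 = 38.9

38.9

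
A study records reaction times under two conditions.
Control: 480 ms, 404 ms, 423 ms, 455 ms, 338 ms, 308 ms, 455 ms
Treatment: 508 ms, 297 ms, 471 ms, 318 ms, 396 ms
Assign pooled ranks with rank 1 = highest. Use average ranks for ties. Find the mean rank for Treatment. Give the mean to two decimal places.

Sorted (descending): 508, 480, 471, 455, 455, 423, 404, 396, 338, 318, 308, 297
The 2 values of 455 occupy positions 4–5 → average rank (4+5)/2 = 4.5.
Treatment values → pooled ranks: 508→1, 297→12, 471→3, 318→10, 396→8
Mean rank = (1 + 12 + 3 + 10 + 8) / 5 = 6.80

6.80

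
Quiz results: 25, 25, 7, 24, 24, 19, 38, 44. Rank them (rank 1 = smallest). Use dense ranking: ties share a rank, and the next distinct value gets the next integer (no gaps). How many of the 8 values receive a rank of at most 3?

Sorted (ascending): 7, 19, 24, 24, 25, 25, 38, 44
The 2 values of 24 share dense rank 3.
The 2 values of 25 share dense rank 4.
Remaining distinct values take the next consecutive integers.
Ranks ≤ 3: {1, 2, 3, 3} → 4 values.

4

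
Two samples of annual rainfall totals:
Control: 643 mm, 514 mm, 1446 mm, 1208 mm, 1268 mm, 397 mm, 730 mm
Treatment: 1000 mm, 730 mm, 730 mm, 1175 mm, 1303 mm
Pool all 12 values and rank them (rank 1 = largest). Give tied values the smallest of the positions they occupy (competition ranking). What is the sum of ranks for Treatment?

27

Sorted (descending): 1446, 1303, 1268, 1208, 1175, 1000, 730, 730, 730, 643, 514, 397
The 3 values of 730 occupy positions 7–9 → each gets rank 7.
Treatment values → pooled ranks: 1000→6, 730→7, 730→7, 1175→5, 1303→2
Rank sum = 6 + 7 + 7 + 5 + 2 = 27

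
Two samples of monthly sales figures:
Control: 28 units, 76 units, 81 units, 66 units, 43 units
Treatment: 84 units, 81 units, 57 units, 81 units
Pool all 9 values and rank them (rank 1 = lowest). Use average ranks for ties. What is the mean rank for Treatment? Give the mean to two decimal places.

Sorted (ascending): 28, 43, 57, 66, 76, 81, 81, 81, 84
The 3 values of 81 occupy positions 6–8 → average rank 7.
Treatment values → pooled ranks: 84→9, 81→7, 57→3, 81→7
Mean rank = (9 + 7 + 3 + 7) / 4 = 6.50

6.50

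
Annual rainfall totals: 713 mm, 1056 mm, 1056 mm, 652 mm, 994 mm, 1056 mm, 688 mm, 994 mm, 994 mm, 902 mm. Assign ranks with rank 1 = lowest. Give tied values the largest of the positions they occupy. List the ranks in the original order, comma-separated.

Sorted (ascending): 652, 688, 713, 902, 994, 994, 994, 1056, 1056, 1056
The 3 values of 994 occupy positions 5–7 → each gets rank 7.
The 3 values of 1056 occupy positions 8–10 → each gets rank 10.

3, 10, 10, 1, 7, 10, 2, 7, 7, 4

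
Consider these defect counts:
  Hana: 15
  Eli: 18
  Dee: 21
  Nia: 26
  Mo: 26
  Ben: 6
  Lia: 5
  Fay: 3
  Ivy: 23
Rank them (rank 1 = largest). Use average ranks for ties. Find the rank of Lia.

8

Sorted (descending): 26, 26, 23, 21, 18, 15, 6, 5, 3
The 2 values of 26 occupy positions 1–2 → average rank (1+2)/2 = 1.5.
Lia has value 5 → rank 8.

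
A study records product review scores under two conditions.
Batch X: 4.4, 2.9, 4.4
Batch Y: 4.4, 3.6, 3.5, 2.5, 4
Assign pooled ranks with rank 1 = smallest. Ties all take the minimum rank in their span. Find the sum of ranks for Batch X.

Sorted (ascending): 2.5, 2.9, 3.5, 3.6, 4, 4.4, 4.4, 4.4
The 3 values of 4.4 occupy positions 6–8 → each gets rank 6.
Batch X values → pooled ranks: 4.4→6, 2.9→2, 4.4→6
Rank sum = 6 + 2 + 6 = 14

14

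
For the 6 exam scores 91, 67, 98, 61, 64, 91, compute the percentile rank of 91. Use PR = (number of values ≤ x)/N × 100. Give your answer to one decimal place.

N = 6.
Strictly below 91: 3. Equal to 91: 2.
PR = 5/6 × 100 = 83.3

83.3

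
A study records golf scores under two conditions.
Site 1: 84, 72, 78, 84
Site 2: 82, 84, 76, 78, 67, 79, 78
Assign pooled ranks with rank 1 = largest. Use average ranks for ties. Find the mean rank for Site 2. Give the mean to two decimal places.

Sorted (descending): 84, 84, 84, 82, 79, 78, 78, 78, 76, 72, 67
The 3 values of 84 occupy positions 1–3 → average rank 2.
The 3 values of 78 occupy positions 6–8 → average rank 7.
Site 2 values → pooled ranks: 82→4, 84→2, 76→9, 78→7, 67→11, 79→5, 78→7
Mean rank = (4 + 2 + 9 + 7 + 11 + 5 + 7) / 7 = 6.43

6.43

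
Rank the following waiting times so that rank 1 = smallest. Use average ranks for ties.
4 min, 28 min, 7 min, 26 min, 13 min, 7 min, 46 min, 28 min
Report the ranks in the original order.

1, 6.5, 2.5, 5, 4, 2.5, 8, 6.5

Sorted (ascending): 4, 7, 7, 13, 26, 28, 28, 46
The 2 values of 7 occupy positions 2–3 → average rank (2+3)/2 = 2.5.
The 2 values of 28 occupy positions 6–7 → average rank (6+7)/2 = 6.5.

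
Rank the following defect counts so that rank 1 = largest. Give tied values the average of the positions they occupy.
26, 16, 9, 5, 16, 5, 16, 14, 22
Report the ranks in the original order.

Sorted (descending): 26, 22, 16, 16, 16, 14, 9, 5, 5
The 3 values of 16 occupy positions 3–5 → average rank 4.
The 2 values of 5 occupy positions 8–9 → average rank (8+9)/2 = 8.5.

1, 4, 7, 8.5, 4, 8.5, 4, 6, 2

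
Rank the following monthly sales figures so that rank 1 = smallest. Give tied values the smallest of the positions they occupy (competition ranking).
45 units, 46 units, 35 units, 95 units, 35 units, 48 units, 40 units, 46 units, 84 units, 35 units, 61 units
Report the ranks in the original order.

Sorted (ascending): 35, 35, 35, 40, 45, 46, 46, 48, 61, 84, 95
The 3 values of 35 occupy positions 1–3 → each gets rank 1.
The 2 values of 46 occupy positions 6–7 → each gets rank 6.

5, 6, 1, 11, 1, 8, 4, 6, 10, 1, 9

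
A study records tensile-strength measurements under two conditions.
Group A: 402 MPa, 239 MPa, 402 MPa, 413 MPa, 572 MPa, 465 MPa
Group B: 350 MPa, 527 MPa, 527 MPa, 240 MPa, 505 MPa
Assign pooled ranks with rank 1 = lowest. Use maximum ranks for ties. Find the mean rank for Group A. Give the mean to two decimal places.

5.83

Sorted (ascending): 239, 240, 350, 402, 402, 413, 465, 505, 527, 527, 572
The 2 values of 402 occupy positions 4–5 → each gets rank 5.
The 2 values of 527 occupy positions 9–10 → each gets rank 10.
Group A values → pooled ranks: 402→5, 239→1, 402→5, 413→6, 572→11, 465→7
Mean rank = (5 + 1 + 5 + 6 + 11 + 7) / 6 = 5.83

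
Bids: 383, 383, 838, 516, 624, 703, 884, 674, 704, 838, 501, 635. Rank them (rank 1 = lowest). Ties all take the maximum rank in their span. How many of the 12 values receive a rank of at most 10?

9

Sorted (ascending): 383, 383, 501, 516, 624, 635, 674, 703, 704, 838, 838, 884
The 2 values of 383 occupy positions 1–2 → each gets rank 2.
The 2 values of 838 occupy positions 10–11 → each gets rank 11.
Ranks ≤ 10: {2, 2, 3, 4, 5, 6, 7, 8, 9} → 9 values.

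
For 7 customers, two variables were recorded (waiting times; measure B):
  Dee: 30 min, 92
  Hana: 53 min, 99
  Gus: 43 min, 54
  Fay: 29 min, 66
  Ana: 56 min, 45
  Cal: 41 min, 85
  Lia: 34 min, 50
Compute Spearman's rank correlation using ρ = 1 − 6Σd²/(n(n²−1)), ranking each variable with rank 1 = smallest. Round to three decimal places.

Ranks of variable 1: 2, 6, 5, 1, 7, 4, 3
Ranks of variable 2: 6, 7, 3, 4, 1, 5, 2
d = r₁ − r₂: -4, -1, 2, -3, 6, -1, 1
d²: 16, 1, 4, 9, 36, 1, 1; Σd² = 68
ρ = 1 − 6·68/(7·48) = 1 − 408/336 = -0.214

-0.214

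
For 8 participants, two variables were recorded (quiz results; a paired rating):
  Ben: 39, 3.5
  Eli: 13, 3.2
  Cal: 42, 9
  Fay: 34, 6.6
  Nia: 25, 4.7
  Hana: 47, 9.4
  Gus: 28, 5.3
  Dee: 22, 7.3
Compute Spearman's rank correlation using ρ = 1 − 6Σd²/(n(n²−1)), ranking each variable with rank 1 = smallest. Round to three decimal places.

Ranks of variable 1: 6, 1, 7, 5, 3, 8, 4, 2
Ranks of variable 2: 2, 1, 7, 5, 3, 8, 4, 6
d = r₁ − r₂: 4, 0, 0, 0, 0, 0, 0, -4
d²: 16, 0, 0, 0, 0, 0, 0, 16; Σd² = 32
ρ = 1 − 6·32/(8·63) = 1 − 192/504 = 0.619

0.619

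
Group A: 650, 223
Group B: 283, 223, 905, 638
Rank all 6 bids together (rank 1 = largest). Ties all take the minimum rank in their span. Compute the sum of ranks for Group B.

13

Sorted (descending): 905, 650, 638, 283, 223, 223
The 2 values of 223 occupy positions 5–6 → each gets rank 5.
Group B values → pooled ranks: 283→4, 223→5, 905→1, 638→3
Rank sum = 4 + 5 + 1 + 3 = 13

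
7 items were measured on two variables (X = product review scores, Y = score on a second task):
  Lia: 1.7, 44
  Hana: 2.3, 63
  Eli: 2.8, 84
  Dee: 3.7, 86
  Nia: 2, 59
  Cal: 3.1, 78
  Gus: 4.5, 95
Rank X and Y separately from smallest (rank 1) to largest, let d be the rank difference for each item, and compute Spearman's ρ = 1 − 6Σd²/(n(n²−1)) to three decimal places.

Ranks of variable 1: 1, 3, 4, 6, 2, 5, 7
Ranks of variable 2: 1, 3, 5, 6, 2, 4, 7
d = r₁ − r₂: 0, 0, -1, 0, 0, 1, 0
d²: 0, 0, 1, 0, 0, 1, 0; Σd² = 2
ρ = 1 − 6·2/(7·48) = 1 − 12/336 = 0.964

0.964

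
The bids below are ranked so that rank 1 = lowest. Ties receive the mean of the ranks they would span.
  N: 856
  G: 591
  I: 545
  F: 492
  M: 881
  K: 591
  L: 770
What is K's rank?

3.5

Sorted (ascending): 492, 545, 591, 591, 770, 856, 881
The 2 values of 591 occupy positions 3–4 → average rank (3+4)/2 = 3.5.
K has value 591 → rank 3.5.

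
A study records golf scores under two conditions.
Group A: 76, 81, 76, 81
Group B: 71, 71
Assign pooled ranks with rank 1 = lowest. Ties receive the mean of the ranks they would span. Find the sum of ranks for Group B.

3

Sorted (ascending): 71, 71, 76, 76, 81, 81
The 2 values of 71 occupy positions 1–2 → average rank (1+2)/2 = 1.5.
The 2 values of 76 occupy positions 3–4 → average rank (3+4)/2 = 3.5.
The 2 values of 81 occupy positions 5–6 → average rank (5+6)/2 = 5.5.
Group B values → pooled ranks: 71→1.5, 71→1.5
Rank sum = 1.5 + 1.5 = 3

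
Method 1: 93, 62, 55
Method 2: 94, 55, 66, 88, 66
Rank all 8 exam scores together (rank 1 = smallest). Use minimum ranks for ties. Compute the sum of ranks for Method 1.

11

Sorted (ascending): 55, 55, 62, 66, 66, 88, 93, 94
The 2 values of 55 occupy positions 1–2 → each gets rank 1.
The 2 values of 66 occupy positions 4–5 → each gets rank 4.
Method 1 values → pooled ranks: 93→7, 62→3, 55→1
Rank sum = 7 + 3 + 1 = 11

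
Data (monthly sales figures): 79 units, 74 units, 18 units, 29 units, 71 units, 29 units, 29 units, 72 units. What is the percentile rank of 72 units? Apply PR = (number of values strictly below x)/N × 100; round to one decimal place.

62.5

N = 8.
Strictly below 72: 5. Equal to 72: 1.
PR = 5/8 × 100 = 62.5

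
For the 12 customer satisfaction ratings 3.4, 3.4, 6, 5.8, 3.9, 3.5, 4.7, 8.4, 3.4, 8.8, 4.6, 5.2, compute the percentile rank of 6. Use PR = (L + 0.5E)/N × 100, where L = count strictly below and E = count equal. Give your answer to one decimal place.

79.2

N = 12.
Strictly below 6: 9. Equal to 6: 1.
PR = (9 + 0.5·1)/12 × 100 = 79.2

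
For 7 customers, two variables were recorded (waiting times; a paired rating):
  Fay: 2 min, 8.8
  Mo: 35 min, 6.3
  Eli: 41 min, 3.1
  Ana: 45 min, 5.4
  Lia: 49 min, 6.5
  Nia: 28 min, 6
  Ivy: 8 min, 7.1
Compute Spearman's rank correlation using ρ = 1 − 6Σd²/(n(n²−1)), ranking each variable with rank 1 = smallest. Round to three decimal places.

Ranks of variable 1: 1, 4, 5, 6, 7, 3, 2
Ranks of variable 2: 7, 4, 1, 2, 5, 3, 6
d = r₁ − r₂: -6, 0, 4, 4, 2, 0, -4
d²: 36, 0, 16, 16, 4, 0, 16; Σd² = 88
ρ = 1 − 6·88/(7·48) = 1 − 528/336 = -0.571

-0.571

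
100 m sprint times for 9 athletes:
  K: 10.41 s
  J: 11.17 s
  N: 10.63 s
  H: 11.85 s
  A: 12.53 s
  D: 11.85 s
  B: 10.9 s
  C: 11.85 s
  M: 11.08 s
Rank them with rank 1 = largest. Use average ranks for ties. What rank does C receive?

3

Sorted (descending): 12.53, 11.85, 11.85, 11.85, 11.17, 11.08, 10.9, 10.63, 10.41
The 3 values of 11.85 occupy positions 2–4 → average rank 3.
C has value 11.85 s → rank 3.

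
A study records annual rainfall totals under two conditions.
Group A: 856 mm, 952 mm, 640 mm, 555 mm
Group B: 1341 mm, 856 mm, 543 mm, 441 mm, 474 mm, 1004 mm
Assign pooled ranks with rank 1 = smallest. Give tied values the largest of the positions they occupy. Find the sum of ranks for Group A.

24

Sorted (ascending): 441, 474, 543, 555, 640, 856, 856, 952, 1004, 1341
The 2 values of 856 occupy positions 6–7 → each gets rank 7.
Group A values → pooled ranks: 856→7, 952→8, 640→5, 555→4
Rank sum = 7 + 8 + 5 + 4 = 24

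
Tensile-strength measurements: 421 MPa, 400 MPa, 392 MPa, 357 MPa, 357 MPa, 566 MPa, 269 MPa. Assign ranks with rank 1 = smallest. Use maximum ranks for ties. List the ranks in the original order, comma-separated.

6, 5, 4, 3, 3, 7, 1

Sorted (ascending): 269, 357, 357, 392, 400, 421, 566
The 2 values of 357 occupy positions 2–3 → each gets rank 3.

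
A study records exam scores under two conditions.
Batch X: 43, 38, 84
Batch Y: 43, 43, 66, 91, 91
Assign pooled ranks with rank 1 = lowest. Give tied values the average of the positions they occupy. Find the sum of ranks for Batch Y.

Sorted (ascending): 38, 43, 43, 43, 66, 84, 91, 91
The 3 values of 43 occupy positions 2–4 → average rank 3.
The 2 values of 91 occupy positions 7–8 → average rank (7+8)/2 = 7.5.
Batch Y values → pooled ranks: 43→3, 43→3, 66→5, 91→7.5, 91→7.5
Rank sum = 3 + 3 + 5 + 7.5 + 7.5 = 26

26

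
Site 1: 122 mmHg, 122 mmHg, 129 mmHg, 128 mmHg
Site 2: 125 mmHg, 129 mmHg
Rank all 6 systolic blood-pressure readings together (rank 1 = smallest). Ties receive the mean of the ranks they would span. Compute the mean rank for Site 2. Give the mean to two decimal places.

4.25

Sorted (ascending): 122, 122, 125, 128, 129, 129
The 2 values of 122 occupy positions 1–2 → average rank (1+2)/2 = 1.5.
The 2 values of 129 occupy positions 5–6 → average rank (5+6)/2 = 5.5.
Site 2 values → pooled ranks: 125→3, 129→5.5
Mean rank = (3 + 5.5) / 2 = 4.25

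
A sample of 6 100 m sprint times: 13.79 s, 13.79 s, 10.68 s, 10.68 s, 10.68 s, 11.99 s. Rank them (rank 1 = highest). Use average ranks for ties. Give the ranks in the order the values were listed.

Sorted (descending): 13.79, 13.79, 11.99, 10.68, 10.68, 10.68
The 2 values of 13.79 occupy positions 1–2 → average rank (1+2)/2 = 1.5.
The 3 values of 10.68 occupy positions 4–6 → average rank 5.

1.5, 1.5, 5, 5, 5, 3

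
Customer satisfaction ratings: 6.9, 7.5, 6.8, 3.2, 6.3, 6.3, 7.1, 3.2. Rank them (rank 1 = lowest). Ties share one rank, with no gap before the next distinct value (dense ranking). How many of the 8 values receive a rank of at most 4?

6

Sorted (ascending): 3.2, 3.2, 6.3, 6.3, 6.8, 6.9, 7.1, 7.5
The 2 values of 3.2 share dense rank 1.
The 2 values of 6.3 share dense rank 2.
Remaining distinct values take the next consecutive integers.
Ranks ≤ 4: {1, 1, 2, 2, 3, 4} → 6 values.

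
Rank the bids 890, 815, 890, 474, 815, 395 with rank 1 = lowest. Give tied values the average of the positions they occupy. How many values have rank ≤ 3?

2

Sorted (ascending): 395, 474, 815, 815, 890, 890
The 2 values of 815 occupy positions 3–4 → average rank (3+4)/2 = 3.5.
The 2 values of 890 occupy positions 5–6 → average rank (5+6)/2 = 5.5.
Ranks ≤ 3: {1, 2} → 2 values.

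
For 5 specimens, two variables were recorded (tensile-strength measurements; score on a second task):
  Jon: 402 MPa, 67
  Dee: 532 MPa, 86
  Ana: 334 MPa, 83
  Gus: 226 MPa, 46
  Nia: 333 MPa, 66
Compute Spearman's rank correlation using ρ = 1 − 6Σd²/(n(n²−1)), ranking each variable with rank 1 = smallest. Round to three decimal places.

0.900

Ranks of variable 1: 4, 5, 3, 1, 2
Ranks of variable 2: 3, 5, 4, 1, 2
d = r₁ − r₂: 1, 0, -1, 0, 0
d²: 1, 0, 1, 0, 0; Σd² = 2
ρ = 1 − 6·2/(5·24) = 1 − 12/120 = 0.900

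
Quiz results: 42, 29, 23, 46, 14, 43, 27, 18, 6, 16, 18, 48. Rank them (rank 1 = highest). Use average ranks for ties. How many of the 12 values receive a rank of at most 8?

Sorted (descending): 48, 46, 43, 42, 29, 27, 23, 18, 18, 16, 14, 6
The 2 values of 18 occupy positions 8–9 → average rank (8+9)/2 = 8.5.
Ranks ≤ 8: {1, 2, 3, 4, 5, 6, 7} → 7 values.

7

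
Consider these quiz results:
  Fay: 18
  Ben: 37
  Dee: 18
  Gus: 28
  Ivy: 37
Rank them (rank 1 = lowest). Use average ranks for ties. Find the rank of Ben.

Sorted (ascending): 18, 18, 28, 37, 37
The 2 values of 18 occupy positions 1–2 → average rank (1+2)/2 = 1.5.
The 2 values of 37 occupy positions 4–5 → average rank (4+5)/2 = 4.5.
Ben has value 37 → rank 4.5.

4.5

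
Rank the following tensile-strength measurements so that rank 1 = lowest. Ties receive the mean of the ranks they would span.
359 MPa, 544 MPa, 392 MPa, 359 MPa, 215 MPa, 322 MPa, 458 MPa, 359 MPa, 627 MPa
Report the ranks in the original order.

4, 8, 6, 4, 1, 2, 7, 4, 9

Sorted (ascending): 215, 322, 359, 359, 359, 392, 458, 544, 627
The 3 values of 359 occupy positions 3–5 → average rank 4.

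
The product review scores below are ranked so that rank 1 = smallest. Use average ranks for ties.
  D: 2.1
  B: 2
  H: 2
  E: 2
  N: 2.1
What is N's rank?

4.5

Sorted (ascending): 2, 2, 2, 2.1, 2.1
The 3 values of 2 occupy positions 1–3 → average rank 2.
The 2 values of 2.1 occupy positions 4–5 → average rank (4+5)/2 = 4.5.
N has value 2.1 → rank 4.5.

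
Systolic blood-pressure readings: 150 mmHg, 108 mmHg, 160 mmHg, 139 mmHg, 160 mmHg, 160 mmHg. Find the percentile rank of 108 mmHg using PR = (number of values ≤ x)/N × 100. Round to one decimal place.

16.7

N = 6.
Strictly below 108: 0. Equal to 108: 1.
PR = 1/6 × 100 = 16.7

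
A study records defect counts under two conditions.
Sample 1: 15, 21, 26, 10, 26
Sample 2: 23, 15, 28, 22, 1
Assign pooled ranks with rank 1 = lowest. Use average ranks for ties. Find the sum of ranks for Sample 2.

Sorted (ascending): 1, 10, 15, 15, 21, 22, 23, 26, 26, 28
The 2 values of 15 occupy positions 3–4 → average rank (3+4)/2 = 3.5.
The 2 values of 26 occupy positions 8–9 → average rank (8+9)/2 = 8.5.
Sample 2 values → pooled ranks: 23→7, 15→3.5, 28→10, 22→6, 1→1
Rank sum = 7 + 3.5 + 10 + 6 + 1 = 27.5

27.5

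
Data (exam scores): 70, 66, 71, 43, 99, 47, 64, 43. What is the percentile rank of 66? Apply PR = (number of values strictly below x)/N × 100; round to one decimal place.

50.0

N = 8.
Strictly below 66: 4. Equal to 66: 1.
PR = 4/8 × 100 = 50.0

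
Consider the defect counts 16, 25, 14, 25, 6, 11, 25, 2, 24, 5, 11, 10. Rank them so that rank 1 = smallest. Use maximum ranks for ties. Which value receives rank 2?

5

Sorted (ascending): 2, 5, 6, 10, 11, 11, 14, 16, 24, 25, 25, 25
The 2 values of 11 occupy positions 5–6 → each gets rank 6.
The 3 values of 25 occupy positions 10–12 → each gets rank 12.
Rank 2 → value 5.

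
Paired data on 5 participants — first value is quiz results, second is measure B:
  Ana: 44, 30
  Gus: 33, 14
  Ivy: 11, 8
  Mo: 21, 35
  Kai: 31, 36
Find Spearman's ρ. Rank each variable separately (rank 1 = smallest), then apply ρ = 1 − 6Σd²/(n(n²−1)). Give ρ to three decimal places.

Ranks of variable 1: 5, 4, 1, 2, 3
Ranks of variable 2: 3, 2, 1, 4, 5
d = r₁ − r₂: 2, 2, 0, -2, -2
d²: 4, 4, 0, 4, 4; Σd² = 16
ρ = 1 − 6·16/(5·24) = 1 − 96/120 = 0.200

0.200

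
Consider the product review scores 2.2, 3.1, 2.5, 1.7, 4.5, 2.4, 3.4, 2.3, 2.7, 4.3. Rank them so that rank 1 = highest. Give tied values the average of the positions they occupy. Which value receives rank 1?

Sorted (descending): 4.5, 4.3, 3.4, 3.1, 2.7, 2.5, 2.4, 2.3, 2.2, 1.7
No ties — each value takes its position as its rank.
Rank 1 → value 4.5.

4.5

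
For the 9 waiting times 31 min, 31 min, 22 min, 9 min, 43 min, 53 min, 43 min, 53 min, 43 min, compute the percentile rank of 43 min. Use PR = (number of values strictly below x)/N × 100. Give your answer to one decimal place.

N = 9.
Strictly below 43: 4. Equal to 43: 3.
PR = 4/9 × 100 = 44.4

44.4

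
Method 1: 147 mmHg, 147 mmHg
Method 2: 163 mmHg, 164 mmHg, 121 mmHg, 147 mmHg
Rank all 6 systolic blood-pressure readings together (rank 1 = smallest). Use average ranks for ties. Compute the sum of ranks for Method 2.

Sorted (ascending): 121, 147, 147, 147, 163, 164
The 3 values of 147 occupy positions 2–4 → average rank 3.
Method 2 values → pooled ranks: 163→5, 164→6, 121→1, 147→3
Rank sum = 5 + 6 + 1 + 3 = 15

15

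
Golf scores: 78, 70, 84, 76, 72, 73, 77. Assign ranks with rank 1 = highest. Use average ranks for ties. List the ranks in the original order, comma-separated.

2, 7, 1, 4, 6, 5, 3

Sorted (descending): 84, 78, 77, 76, 73, 72, 70
No ties — each value takes its position as its rank.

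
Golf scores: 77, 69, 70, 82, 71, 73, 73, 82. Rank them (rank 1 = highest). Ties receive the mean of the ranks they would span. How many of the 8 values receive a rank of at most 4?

Sorted (descending): 82, 82, 77, 73, 73, 71, 70, 69
The 2 values of 82 occupy positions 1–2 → average rank (1+2)/2 = 1.5.
The 2 values of 73 occupy positions 4–5 → average rank (4+5)/2 = 4.5.
Ranks ≤ 4: {1.5, 1.5, 3} → 3 values.

3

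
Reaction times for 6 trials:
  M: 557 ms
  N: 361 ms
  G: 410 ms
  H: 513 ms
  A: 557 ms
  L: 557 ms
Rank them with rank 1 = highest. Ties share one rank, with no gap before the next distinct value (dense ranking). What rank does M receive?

Sorted (descending): 557, 557, 557, 513, 410, 361
The 3 values of 557 share dense rank 1.
Remaining distinct values take the next consecutive integers.
M has value 557 ms → rank 1.

1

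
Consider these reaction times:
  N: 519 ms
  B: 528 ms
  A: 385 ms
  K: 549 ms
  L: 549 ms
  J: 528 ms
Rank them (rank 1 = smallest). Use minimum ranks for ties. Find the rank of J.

Sorted (ascending): 385, 519, 528, 528, 549, 549
The 2 values of 528 occupy positions 3–4 → each gets rank 3.
The 2 values of 549 occupy positions 5–6 → each gets rank 5.
J has value 528 ms → rank 3.

3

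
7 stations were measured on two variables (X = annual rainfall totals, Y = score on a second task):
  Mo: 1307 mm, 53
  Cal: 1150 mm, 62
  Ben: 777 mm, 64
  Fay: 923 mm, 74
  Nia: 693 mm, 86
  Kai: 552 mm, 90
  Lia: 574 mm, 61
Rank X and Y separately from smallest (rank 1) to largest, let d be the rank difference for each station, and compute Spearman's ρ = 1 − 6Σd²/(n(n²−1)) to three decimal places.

-0.607

Ranks of variable 1: 7, 6, 4, 5, 3, 1, 2
Ranks of variable 2: 1, 3, 4, 5, 6, 7, 2
d = r₁ − r₂: 6, 3, 0, 0, -3, -6, 0
d²: 36, 9, 0, 0, 9, 36, 0; Σd² = 90
ρ = 1 − 6·90/(7·48) = 1 − 540/336 = -0.607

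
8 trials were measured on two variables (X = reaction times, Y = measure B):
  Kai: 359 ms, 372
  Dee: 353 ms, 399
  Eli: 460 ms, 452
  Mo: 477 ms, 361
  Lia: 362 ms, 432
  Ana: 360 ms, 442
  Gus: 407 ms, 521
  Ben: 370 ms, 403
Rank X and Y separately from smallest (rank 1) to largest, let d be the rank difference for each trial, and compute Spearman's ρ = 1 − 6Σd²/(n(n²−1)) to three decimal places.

0.190

Ranks of variable 1: 2, 1, 7, 8, 4, 3, 6, 5
Ranks of variable 2: 2, 3, 7, 1, 5, 6, 8, 4
d = r₁ − r₂: 0, -2, 0, 7, -1, -3, -2, 1
d²: 0, 4, 0, 49, 1, 9, 4, 1; Σd² = 68
ρ = 1 − 6·68/(8·63) = 1 − 408/504 = 0.190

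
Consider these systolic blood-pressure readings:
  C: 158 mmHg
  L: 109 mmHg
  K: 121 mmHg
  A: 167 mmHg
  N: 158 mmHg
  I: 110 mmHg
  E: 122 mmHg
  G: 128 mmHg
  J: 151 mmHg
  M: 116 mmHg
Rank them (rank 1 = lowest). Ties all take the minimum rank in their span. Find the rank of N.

8

Sorted (ascending): 109, 110, 116, 121, 122, 128, 151, 158, 158, 167
The 2 values of 158 occupy positions 8–9 → each gets rank 8.
N has value 158 mmHg → rank 8.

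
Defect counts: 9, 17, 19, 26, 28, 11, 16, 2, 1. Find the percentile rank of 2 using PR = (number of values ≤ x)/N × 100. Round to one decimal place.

22.2

N = 9.
Strictly below 2: 1. Equal to 2: 1.
PR = 2/9 × 100 = 22.2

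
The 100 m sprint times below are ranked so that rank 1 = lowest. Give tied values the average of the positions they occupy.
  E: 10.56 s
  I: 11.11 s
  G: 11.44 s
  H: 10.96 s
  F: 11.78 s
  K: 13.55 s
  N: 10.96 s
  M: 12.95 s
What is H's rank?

Sorted (ascending): 10.56, 10.96, 10.96, 11.11, 11.44, 11.78, 12.95, 13.55
The 2 values of 10.96 occupy positions 2–3 → average rank (2+3)/2 = 2.5.
H has value 10.96 s → rank 2.5.

2.5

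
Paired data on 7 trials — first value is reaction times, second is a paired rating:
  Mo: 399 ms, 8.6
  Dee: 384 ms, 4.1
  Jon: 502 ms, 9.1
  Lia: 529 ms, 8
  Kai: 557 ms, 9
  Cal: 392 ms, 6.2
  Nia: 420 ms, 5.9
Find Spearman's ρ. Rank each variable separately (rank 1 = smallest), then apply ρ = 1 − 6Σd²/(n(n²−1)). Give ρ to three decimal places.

Ranks of variable 1: 3, 1, 5, 6, 7, 2, 4
Ranks of variable 2: 5, 1, 7, 4, 6, 3, 2
d = r₁ − r₂: -2, 0, -2, 2, 1, -1, 2
d²: 4, 0, 4, 4, 1, 1, 4; Σd² = 18
ρ = 1 − 6·18/(7·48) = 1 − 108/336 = 0.679

0.679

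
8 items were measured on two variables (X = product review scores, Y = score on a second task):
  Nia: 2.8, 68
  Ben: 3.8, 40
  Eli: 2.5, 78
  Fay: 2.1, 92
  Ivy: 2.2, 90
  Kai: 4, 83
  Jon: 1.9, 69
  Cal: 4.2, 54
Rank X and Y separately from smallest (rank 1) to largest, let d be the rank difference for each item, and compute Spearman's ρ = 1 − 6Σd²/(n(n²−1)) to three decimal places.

Ranks of variable 1: 5, 6, 4, 2, 3, 7, 1, 8
Ranks of variable 2: 3, 1, 5, 8, 7, 6, 4, 2
d = r₁ − r₂: 2, 5, -1, -6, -4, 1, -3, 6
d²: 4, 25, 1, 36, 16, 1, 9, 36; Σd² = 128
ρ = 1 − 6·128/(8·63) = 1 − 768/504 = -0.524

-0.524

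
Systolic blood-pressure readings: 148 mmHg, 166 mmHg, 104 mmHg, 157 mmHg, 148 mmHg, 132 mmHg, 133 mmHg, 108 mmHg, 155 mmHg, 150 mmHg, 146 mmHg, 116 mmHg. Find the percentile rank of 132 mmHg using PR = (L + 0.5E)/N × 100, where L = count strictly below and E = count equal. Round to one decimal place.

N = 12.
Strictly below 132: 3. Equal to 132: 1.
PR = (3 + 0.5·1)/12 × 100 = 29.2

29.2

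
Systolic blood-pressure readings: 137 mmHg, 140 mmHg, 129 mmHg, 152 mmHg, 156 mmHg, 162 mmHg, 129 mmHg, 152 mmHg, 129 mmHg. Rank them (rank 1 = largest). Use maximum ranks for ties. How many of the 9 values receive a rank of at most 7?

6

Sorted (descending): 162, 156, 152, 152, 140, 137, 129, 129, 129
The 2 values of 152 occupy positions 3–4 → each gets rank 4.
The 3 values of 129 occupy positions 7–9 → each gets rank 9.
Ranks ≤ 7: {1, 2, 4, 4, 5, 6} → 6 values.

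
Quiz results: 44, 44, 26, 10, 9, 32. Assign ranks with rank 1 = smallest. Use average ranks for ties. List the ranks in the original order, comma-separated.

Sorted (ascending): 9, 10, 26, 32, 44, 44
The 2 values of 44 occupy positions 5–6 → average rank (5+6)/2 = 5.5.

5.5, 5.5, 3, 2, 1, 4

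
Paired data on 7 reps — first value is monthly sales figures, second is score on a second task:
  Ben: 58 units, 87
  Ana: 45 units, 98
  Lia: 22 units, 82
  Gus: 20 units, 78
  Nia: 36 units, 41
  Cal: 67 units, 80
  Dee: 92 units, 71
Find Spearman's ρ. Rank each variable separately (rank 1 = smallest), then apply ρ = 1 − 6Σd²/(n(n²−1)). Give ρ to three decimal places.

Ranks of variable 1: 5, 4, 2, 1, 3, 6, 7
Ranks of variable 2: 6, 7, 5, 3, 1, 4, 2
d = r₁ − r₂: -1, -3, -3, -2, 2, 2, 5
d²: 1, 9, 9, 4, 4, 4, 25; Σd² = 56
ρ = 1 − 6·56/(7·48) = 1 − 336/336 = 0.000

0.000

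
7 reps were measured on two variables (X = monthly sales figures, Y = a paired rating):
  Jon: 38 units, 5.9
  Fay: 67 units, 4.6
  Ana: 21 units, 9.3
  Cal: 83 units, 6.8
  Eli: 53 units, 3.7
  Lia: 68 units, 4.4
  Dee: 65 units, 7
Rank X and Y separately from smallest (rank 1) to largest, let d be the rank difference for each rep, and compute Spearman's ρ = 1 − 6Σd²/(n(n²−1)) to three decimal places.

Ranks of variable 1: 2, 5, 1, 7, 3, 6, 4
Ranks of variable 2: 4, 3, 7, 5, 1, 2, 6
d = r₁ − r₂: -2, 2, -6, 2, 2, 4, -2
d²: 4, 4, 36, 4, 4, 16, 4; Σd² = 72
ρ = 1 − 6·72/(7·48) = 1 − 432/336 = -0.286

-0.286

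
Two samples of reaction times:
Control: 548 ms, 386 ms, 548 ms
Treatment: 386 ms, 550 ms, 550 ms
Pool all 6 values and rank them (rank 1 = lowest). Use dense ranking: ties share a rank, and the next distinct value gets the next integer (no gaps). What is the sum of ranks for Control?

5

Sorted (ascending): 386, 386, 548, 548, 550, 550
The 2 values of 386 share dense rank 1.
The 2 values of 548 share dense rank 2.
The 2 values of 550 share dense rank 3.
Control values → pooled ranks: 548→2, 386→1, 548→2
Rank sum = 2 + 1 + 2 = 5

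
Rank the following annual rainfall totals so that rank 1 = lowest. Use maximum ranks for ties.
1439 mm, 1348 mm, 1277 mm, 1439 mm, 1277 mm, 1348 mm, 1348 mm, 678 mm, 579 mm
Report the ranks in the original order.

Sorted (ascending): 579, 678, 1277, 1277, 1348, 1348, 1348, 1439, 1439
The 2 values of 1277 occupy positions 3–4 → each gets rank 4.
The 3 values of 1348 occupy positions 5–7 → each gets rank 7.
The 2 values of 1439 occupy positions 8–9 → each gets rank 9.

9, 7, 4, 9, 4, 7, 7, 2, 1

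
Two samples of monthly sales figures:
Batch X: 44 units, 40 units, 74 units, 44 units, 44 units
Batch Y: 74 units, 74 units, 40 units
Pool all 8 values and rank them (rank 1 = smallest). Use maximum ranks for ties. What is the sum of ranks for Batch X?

Sorted (ascending): 40, 40, 44, 44, 44, 74, 74, 74
The 2 values of 40 occupy positions 1–2 → each gets rank 2.
The 3 values of 44 occupy positions 3–5 → each gets rank 5.
The 3 values of 74 occupy positions 6–8 → each gets rank 8.
Batch X values → pooled ranks: 44→5, 40→2, 74→8, 44→5, 44→5
Rank sum = 5 + 2 + 8 + 5 + 5 = 25

25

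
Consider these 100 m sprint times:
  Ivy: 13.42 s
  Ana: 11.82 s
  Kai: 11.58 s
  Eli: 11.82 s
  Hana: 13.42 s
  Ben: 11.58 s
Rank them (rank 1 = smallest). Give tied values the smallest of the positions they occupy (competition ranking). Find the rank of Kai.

1

Sorted (ascending): 11.58, 11.58, 11.82, 11.82, 13.42, 13.42
The 2 values of 11.58 occupy positions 1–2 → each gets rank 1.
The 2 values of 11.82 occupy positions 3–4 → each gets rank 3.
The 2 values of 13.42 occupy positions 5–6 → each gets rank 5.
Kai has value 11.58 s → rank 1.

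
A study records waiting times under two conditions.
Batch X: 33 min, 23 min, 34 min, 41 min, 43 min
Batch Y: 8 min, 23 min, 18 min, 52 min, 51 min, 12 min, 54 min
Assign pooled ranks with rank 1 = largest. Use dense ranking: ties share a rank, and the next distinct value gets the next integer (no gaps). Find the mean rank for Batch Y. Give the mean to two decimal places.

6.29

Sorted (descending): 54, 52, 51, 43, 41, 34, 33, 23, 23, 18, 12, 8
The 2 values of 23 share dense rank 8.
Remaining distinct values take the next consecutive integers.
Batch Y values → pooled ranks: 8→11, 23→8, 18→9, 52→2, 51→3, 12→10, 54→1
Mean rank = (11 + 8 + 9 + 2 + 3 + 10 + 1) / 7 = 6.29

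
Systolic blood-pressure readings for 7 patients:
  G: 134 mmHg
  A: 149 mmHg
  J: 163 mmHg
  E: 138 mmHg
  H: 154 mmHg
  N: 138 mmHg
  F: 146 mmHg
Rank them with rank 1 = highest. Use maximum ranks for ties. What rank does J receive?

1

Sorted (descending): 163, 154, 149, 146, 138, 138, 134
The 2 values of 138 occupy positions 5–6 → each gets rank 6.
J has value 163 mmHg → rank 1.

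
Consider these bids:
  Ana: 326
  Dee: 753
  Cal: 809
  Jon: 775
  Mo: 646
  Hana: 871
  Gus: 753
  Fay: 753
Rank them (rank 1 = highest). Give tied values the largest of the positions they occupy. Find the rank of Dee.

6

Sorted (descending): 871, 809, 775, 753, 753, 753, 646, 326
The 3 values of 753 occupy positions 4–6 → each gets rank 6.
Dee has value 753 → rank 6.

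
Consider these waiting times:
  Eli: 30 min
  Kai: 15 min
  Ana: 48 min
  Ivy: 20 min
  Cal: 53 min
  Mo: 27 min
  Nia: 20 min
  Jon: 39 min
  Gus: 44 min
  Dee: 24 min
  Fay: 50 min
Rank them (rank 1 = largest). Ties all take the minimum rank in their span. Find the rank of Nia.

9

Sorted (descending): 53, 50, 48, 44, 39, 30, 27, 24, 20, 20, 15
The 2 values of 20 occupy positions 9–10 → each gets rank 9.
Nia has value 20 min → rank 9.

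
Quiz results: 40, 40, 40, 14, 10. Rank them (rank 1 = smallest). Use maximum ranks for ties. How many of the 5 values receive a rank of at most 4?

2

Sorted (ascending): 10, 14, 40, 40, 40
The 3 values of 40 occupy positions 3–5 → each gets rank 5.
Ranks ≤ 4: {1, 2} → 2 values.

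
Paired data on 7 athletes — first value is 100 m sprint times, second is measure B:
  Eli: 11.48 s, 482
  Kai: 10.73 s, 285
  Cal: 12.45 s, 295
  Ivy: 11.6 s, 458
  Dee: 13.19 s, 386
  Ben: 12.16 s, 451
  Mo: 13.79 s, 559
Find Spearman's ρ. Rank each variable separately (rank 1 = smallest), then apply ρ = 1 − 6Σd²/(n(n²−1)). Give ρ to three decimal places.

Ranks of variable 1: 2, 1, 5, 3, 6, 4, 7
Ranks of variable 2: 6, 1, 2, 5, 3, 4, 7
d = r₁ − r₂: -4, 0, 3, -2, 3, 0, 0
d²: 16, 0, 9, 4, 9, 0, 0; Σd² = 38
ρ = 1 − 6·38/(7·48) = 1 − 228/336 = 0.321

0.321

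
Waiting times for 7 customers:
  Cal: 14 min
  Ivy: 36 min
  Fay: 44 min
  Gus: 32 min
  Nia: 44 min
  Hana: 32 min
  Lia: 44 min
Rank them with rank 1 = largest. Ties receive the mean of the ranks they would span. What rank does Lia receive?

Sorted (descending): 44, 44, 44, 36, 32, 32, 14
The 3 values of 44 occupy positions 1–3 → average rank 2.
The 2 values of 32 occupy positions 5–6 → average rank (5+6)/2 = 5.5.
Lia has value 44 min → rank 2.

2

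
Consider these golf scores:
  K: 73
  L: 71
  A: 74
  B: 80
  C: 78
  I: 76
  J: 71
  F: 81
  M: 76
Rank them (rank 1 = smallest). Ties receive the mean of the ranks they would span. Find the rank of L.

Sorted (ascending): 71, 71, 73, 74, 76, 76, 78, 80, 81
The 2 values of 71 occupy positions 1–2 → average rank (1+2)/2 = 1.5.
The 2 values of 76 occupy positions 5–6 → average rank (5+6)/2 = 5.5.
L has value 71 → rank 1.5.

1.5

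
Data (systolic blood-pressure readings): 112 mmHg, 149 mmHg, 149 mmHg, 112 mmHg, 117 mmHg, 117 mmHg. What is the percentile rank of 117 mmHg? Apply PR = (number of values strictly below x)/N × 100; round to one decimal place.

N = 6.
Strictly below 117: 2. Equal to 117: 2.
PR = 2/6 × 100 = 33.3

33.3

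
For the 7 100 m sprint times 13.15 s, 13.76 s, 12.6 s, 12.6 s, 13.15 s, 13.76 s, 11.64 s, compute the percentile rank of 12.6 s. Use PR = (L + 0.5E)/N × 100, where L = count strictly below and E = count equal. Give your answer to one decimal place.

28.6

N = 7.
Strictly below 12.6: 1. Equal to 12.6: 2.
PR = (1 + 0.5·2)/7 × 100 = 28.6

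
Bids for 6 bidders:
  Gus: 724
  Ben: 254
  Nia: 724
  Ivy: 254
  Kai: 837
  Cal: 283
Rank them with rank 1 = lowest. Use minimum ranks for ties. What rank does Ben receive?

Sorted (ascending): 254, 254, 283, 724, 724, 837
The 2 values of 254 occupy positions 1–2 → each gets rank 1.
The 2 values of 724 occupy positions 4–5 → each gets rank 4.
Ben has value 254 → rank 1.

1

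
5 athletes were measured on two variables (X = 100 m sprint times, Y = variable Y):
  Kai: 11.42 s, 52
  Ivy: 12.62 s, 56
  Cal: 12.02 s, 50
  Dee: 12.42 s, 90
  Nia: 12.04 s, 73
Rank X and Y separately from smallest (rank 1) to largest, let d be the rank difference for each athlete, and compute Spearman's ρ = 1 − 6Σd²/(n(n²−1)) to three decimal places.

Ranks of variable 1: 1, 5, 2, 4, 3
Ranks of variable 2: 2, 3, 1, 5, 4
d = r₁ − r₂: -1, 2, 1, -1, -1
d²: 1, 4, 1, 1, 1; Σd² = 8
ρ = 1 − 6·8/(5·24) = 1 − 48/120 = 0.600

0.600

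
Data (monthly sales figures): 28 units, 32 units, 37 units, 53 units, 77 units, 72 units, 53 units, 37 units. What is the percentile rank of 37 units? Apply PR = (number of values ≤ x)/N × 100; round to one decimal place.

N = 8.
Strictly below 37: 2. Equal to 37: 2.
PR = 4/8 × 100 = 50.0

50.0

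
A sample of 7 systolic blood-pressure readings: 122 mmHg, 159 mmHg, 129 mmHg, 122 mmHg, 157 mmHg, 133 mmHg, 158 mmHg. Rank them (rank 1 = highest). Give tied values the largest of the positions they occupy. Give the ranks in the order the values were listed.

Sorted (descending): 159, 158, 157, 133, 129, 122, 122
The 2 values of 122 occupy positions 6–7 → each gets rank 7.

7, 1, 5, 7, 3, 4, 2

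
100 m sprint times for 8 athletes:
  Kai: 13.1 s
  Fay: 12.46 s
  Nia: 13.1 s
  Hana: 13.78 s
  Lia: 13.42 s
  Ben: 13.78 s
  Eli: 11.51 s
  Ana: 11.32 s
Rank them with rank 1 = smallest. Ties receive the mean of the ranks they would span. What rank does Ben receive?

Sorted (ascending): 11.32, 11.51, 12.46, 13.1, 13.1, 13.42, 13.78, 13.78
The 2 values of 13.1 occupy positions 4–5 → average rank (4+5)/2 = 4.5.
The 2 values of 13.78 occupy positions 7–8 → average rank (7+8)/2 = 7.5.
Ben has value 13.78 s → rank 7.5.

7.5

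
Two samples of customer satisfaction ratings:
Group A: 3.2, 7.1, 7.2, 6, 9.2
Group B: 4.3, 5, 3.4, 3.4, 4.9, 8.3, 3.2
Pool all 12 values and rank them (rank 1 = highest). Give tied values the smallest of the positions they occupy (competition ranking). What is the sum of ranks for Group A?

Sorted (descending): 9.2, 8.3, 7.2, 7.1, 6, 5, 4.9, 4.3, 3.4, 3.4, 3.2, 3.2
The 2 values of 3.4 occupy positions 9–10 → each gets rank 9.
The 2 values of 3.2 occupy positions 11–12 → each gets rank 11.
Group A values → pooled ranks: 3.2→11, 7.1→4, 7.2→3, 6→5, 9.2→1
Rank sum = 11 + 4 + 3 + 5 + 1 = 24

24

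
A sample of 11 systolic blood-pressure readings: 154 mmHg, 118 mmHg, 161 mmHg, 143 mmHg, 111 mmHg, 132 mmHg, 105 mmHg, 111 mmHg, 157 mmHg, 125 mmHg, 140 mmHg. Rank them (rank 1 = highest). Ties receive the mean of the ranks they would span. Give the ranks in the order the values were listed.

Sorted (descending): 161, 157, 154, 143, 140, 132, 125, 118, 111, 111, 105
The 2 values of 111 occupy positions 9–10 → average rank (9+10)/2 = 9.5.

3, 8, 1, 4, 9.5, 6, 11, 9.5, 2, 7, 5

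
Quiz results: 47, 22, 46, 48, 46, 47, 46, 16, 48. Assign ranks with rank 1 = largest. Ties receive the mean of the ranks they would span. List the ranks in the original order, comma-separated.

Sorted (descending): 48, 48, 47, 47, 46, 46, 46, 22, 16
The 2 values of 48 occupy positions 1–2 → average rank (1+2)/2 = 1.5.
The 2 values of 47 occupy positions 3–4 → average rank (3+4)/2 = 3.5.
The 3 values of 46 occupy positions 5–7 → average rank 6.

3.5, 8, 6, 1.5, 6, 3.5, 6, 9, 1.5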